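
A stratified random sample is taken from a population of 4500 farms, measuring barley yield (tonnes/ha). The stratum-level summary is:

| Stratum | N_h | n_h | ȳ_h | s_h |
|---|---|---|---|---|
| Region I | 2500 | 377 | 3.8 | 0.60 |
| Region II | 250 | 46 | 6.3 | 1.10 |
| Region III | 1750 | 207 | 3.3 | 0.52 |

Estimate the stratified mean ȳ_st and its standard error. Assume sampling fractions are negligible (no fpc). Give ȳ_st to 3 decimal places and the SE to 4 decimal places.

ȳ_st = Σ W_h ȳ_h = (2500·3.8 + 250·6.3 + 1750·3.3)/4500 = 3.74444
V̂(ȳ_st) = Σ W_h² s_h²/n_h, with W_h = N_h/N and N = 4500:
  stratum Region I: (2500/4500)²·0.60²/377 = 0.000294724
  stratum Region II: (250/4500)²·1.10²/46 = 8.11863e-05
  stratum Region III: (1750/4500)²·0.52²/207 = 0.000197555
V̂(ȳ_st) = 0.000573465
SE(ȳ_st) = √0.000573465 = 0.0239471

ȳ_st ≈ 3.744, SE ≈ 0.0239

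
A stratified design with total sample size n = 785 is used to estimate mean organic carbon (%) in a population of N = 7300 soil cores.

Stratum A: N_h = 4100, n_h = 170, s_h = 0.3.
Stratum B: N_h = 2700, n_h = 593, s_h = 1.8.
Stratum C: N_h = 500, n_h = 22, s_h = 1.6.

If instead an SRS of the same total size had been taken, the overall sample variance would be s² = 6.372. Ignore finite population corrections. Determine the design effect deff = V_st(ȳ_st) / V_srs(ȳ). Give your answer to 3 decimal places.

deff ≈ 0.180

V̂(ȳ_st) = Σ W_h² s_h²/n_h, with W_h = N_h/N and N = 7300:
  stratum A: (4100/7300)²·0.3²/170 = 0.000167
  stratum B: (2700/7300)²·1.8²/593 = 0.000747433
  stratum C: (500/7300)²·1.6²/22 = 0.000545898
V_st = 0.00146033
V_srs = s²/n = 6.372/785 = 0.0081172
deff = V_st / V_srs = 0.00146033/0.0081172 = 0.1799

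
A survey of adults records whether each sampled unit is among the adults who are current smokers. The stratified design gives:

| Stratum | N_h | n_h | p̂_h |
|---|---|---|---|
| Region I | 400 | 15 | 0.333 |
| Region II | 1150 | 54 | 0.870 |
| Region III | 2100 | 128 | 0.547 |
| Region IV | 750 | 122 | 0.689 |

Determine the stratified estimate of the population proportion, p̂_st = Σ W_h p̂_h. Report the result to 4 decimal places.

p̂_st ≈ 0.6362

N = 4400; stratum weights W_h = N_h/N.
p̂_st = Σ W_h p̂_h = (400·0.333 + 1150·0.870 + 2100·0.547 + 750·0.689)/4400 = 0.63617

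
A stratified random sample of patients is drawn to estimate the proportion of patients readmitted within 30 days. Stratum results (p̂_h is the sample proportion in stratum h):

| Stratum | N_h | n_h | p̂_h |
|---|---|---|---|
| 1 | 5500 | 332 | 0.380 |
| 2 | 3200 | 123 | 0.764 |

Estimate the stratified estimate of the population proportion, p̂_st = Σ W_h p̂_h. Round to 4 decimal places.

N = 8700; stratum weights W_h = N_h/N.
p̂_st = Σ W_h p̂_h = (5500·0.380 + 3200·0.764)/8700 = 0.52124

p̂_st ≈ 0.5212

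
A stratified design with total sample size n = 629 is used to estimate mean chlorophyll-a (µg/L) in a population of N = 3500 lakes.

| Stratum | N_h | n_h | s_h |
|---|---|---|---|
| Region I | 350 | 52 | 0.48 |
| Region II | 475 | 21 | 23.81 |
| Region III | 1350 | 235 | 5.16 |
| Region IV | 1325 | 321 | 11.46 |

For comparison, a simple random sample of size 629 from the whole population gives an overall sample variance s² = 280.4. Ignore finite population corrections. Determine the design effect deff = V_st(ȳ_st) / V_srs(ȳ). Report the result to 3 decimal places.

deff ≈ 1.285

V̂(ȳ_st) = Σ W_h² s_h²/n_h, with W_h = N_h/N and N = 3500:
  stratum Region I: (350/3500)²·0.48²/52 = 4.43077e-05
  stratum Region II: (475/3500)²·23.81²/21 = 0.497222
  stratum Region III: (1350/3500)²·5.16²/235 = 0.0168563
  stratum Region IV: (1325/3500)²·11.46²/321 = 0.0586354
V_st = 0.572758
V_srs = s²/n = 280.4/629 = 0.445787
deff = V_st / V_srs = 0.572758/0.445787 = 1.2848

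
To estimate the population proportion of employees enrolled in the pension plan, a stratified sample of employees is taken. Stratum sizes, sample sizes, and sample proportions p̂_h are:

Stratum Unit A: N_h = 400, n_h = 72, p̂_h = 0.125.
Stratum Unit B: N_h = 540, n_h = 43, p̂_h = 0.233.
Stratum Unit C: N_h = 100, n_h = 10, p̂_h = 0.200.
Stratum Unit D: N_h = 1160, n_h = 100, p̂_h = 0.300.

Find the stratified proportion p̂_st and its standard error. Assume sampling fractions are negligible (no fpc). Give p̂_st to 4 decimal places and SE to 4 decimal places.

p̂_st ≈ 0.2472, SE ≈ 0.0306

N = 2200; stratum weights W_h = N_h/N.
p̂_st = Σ W_h p̂_h = (400·0.125 + 540·0.233 + 100·0.200 + 1160·0.300)/2200 = 0.24719
V̂(p̂_st) = Σ W_h² p̂_h(1−p̂_h)/(n_h−1):
  stratum Unit A: (400/2200)²·0.125·0.875/71 = 5.09254e-05
  stratum Unit B: (540/2200)²·0.233·0.767/42 = 0.000256356
  stratum Unit C: (100/2200)²·0.200·0.800/9 = 3.67309e-05
  stratum Unit D: (1160/2200)²·0.300·0.700/99 = 0.000589732
V̂(p̂_st) = 0.000933745; SE = √V̂ = 0.0305572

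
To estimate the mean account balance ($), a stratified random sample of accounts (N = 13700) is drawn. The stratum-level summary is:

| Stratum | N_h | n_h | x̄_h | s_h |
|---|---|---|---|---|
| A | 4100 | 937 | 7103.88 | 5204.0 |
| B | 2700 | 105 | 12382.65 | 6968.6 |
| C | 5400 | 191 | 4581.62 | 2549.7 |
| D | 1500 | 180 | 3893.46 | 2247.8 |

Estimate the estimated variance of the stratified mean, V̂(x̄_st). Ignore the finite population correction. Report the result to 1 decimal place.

V̂(x̄_st) = Σ W_h² s_h²/n_h, with W_h = N_h/N and N = 13700:
  stratum A: (4100/13700)²·5204.0²/937 = 2588.58
  stratum B: (2700/13700)²·6968.6²/105 = 17963.4
  stratum C: (5400/13700)²·2549.7²/191 = 5288
  stratum D: (1500/13700)²·2247.8²/180 = 336.499
V̂(x̄_st) = 26176.5

V̂(x̄_st) ≈ 26176.5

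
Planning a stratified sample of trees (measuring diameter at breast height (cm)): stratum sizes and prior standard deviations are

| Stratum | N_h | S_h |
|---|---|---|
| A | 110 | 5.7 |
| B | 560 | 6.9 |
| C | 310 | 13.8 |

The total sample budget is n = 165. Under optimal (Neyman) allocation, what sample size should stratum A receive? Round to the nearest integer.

12

Neyman allocation: n_h = n · N_h S_h / Σ N_i S_i, with n = 165.
  stratum A: N_h·S_h = 110·5.7 = 627.00
  stratum B: N_h·S_h = 560·6.9 = 3864.00
  stratum C: N_h·S_h = 310·13.8 = 4278.00
Σ N_h S_h = 8769.00
n for stratum A = 165·627.00/8769.00 = 11.798 → 12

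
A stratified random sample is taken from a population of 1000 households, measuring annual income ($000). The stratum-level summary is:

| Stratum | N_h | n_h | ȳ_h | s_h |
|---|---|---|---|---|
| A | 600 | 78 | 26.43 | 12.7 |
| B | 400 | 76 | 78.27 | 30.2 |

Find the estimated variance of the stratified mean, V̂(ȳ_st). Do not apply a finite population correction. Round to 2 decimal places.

V̂(ȳ_st) ≈ 2.66

V̂(ȳ_st) = Σ W_h² s_h²/n_h, with W_h = N_h/N and N = 1000:
  stratum A: (600/1000)²·12.7²/78 = 0.744415
  stratum B: (400/1000)²·30.2²/76 = 1.92008
V̂(ȳ_st) = 2.6645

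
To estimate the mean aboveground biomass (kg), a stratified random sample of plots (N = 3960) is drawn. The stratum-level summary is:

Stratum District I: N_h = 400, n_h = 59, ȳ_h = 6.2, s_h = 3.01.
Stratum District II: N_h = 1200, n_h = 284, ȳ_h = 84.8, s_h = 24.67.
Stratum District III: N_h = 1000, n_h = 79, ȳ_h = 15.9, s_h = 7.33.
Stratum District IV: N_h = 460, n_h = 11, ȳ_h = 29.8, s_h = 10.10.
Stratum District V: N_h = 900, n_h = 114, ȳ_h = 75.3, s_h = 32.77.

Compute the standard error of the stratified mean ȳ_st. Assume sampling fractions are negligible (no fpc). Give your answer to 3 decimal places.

V̂(ȳ_st) = Σ W_h² s_h²/n_h, with W_h = N_h/N and N = 3960:
  stratum District I: (400/3960)²·3.01²/59 = 0.00156679
  stratum District II: (1200/3960)²·24.67²/284 = 0.196785
  stratum District III: (1000/3960)²·7.33²/79 = 0.0433701
  stratum District IV: (460/3960)²·10.10²/11 = 0.125134
  stratum District V: (900/3960)²·32.77²/114 = 0.486567
V̂(ȳ_st) = 0.853423
SE(ȳ_st) = √0.853423 = 0.923809

SE(ȳ_st) ≈ 0.924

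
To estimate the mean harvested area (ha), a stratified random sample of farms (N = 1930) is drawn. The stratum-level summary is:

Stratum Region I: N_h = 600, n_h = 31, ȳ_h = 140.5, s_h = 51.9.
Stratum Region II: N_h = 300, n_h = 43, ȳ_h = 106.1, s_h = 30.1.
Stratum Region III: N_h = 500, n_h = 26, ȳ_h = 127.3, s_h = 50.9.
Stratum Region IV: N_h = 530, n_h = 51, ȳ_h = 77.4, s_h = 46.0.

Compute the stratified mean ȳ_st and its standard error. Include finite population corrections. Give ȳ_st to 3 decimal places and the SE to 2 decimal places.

ȳ_st = Σ W_h ȳ_h = (600·140.5 + 300·106.1 + 500·127.3 + 530·77.4)/1930 = 114.40518
V̂(ȳ_st) = Σ W_h² (1 − n_h/N_h) s_h²/n_h, with W_h = N_h/N and N = 1930:
  stratum Region I: (600/1930)²·(1 − 31/600)·51.9²/31 = 7.96383
  stratum Region II: (300/1930)²·(1 − 43/300)·30.1²/43 = 0.436118
  stratum Region III: (500/1930)²·(1 − 26/500)·50.9²/26 = 6.3401
  stratum Region IV: (530/1930)²·(1 − 51/530)·46.0²/51 = 2.82776
V̂(ȳ_st) = 17.5678
SE(ȳ_st) = √17.5678 = 4.1914

ȳ_st ≈ 114.405, SE ≈ 4.19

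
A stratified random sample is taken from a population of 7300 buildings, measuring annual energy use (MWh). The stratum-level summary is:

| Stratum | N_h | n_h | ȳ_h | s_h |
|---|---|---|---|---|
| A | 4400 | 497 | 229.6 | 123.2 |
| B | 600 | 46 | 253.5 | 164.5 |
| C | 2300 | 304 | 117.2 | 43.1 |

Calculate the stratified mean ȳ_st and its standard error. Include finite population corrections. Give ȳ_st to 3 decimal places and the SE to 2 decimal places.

ȳ_st ≈ 196.151, SE ≈ 3.75

ȳ_st = Σ W_h ȳ_h = (4400·229.6 + 600·253.5 + 2300·117.2)/7300 = 196.15068
V̂(ȳ_st) = Σ W_h² (1 − n_h/N_h) s_h²/n_h, with W_h = N_h/N and N = 7300:
  stratum A: (4400/7300)²·(1 − 497/4400)·123.2²/497 = 9.84171
  stratum B: (600/7300)²·(1 − 46/600)·164.5²/46 = 3.66935
  stratum C: (2300/7300)²·(1 − 304/2300)·43.1²/304 = 0.526409
V̂(ȳ_st) = 14.0375
SE(ȳ_st) = √14.0375 = 3.74666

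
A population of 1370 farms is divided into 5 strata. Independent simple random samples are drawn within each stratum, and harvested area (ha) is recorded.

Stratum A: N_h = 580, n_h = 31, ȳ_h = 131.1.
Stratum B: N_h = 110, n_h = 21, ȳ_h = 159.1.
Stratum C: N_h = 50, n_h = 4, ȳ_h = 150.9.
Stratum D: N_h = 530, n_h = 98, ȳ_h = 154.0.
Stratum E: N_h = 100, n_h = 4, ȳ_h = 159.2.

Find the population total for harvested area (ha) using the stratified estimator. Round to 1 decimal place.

τ̂_st = Σ N_h ȳ_h = 580·131.1 + 110·159.1 + 50·150.9 + 530·154.0 + 100·159.2 = 198624.0

τ̂_st ≈ 198624.0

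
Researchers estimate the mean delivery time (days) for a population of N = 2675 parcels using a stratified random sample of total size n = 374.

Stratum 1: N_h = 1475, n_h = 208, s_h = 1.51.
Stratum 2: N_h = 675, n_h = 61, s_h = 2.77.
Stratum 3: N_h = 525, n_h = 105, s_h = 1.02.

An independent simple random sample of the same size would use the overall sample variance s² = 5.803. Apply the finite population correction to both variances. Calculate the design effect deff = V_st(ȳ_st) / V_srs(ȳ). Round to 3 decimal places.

deff ≈ 0.783

V̂(ȳ_st) = Σ W_h² (1 − n_h/N_h) s_h²/n_h, with W_h = N_h/N and N = 2675:
  stratum 1: (1475/2675)²·(1 − 208/1475)·1.51²/208 = 0.00286294
  stratum 2: (675/2675)²·(1 − 61/675)·2.77²/61 = 0.00728541
  stratum 3: (525/2675)²·(1 − 105/525)·1.02²/105 = 0.000305332
V_st = 0.0104537
V_srs = (1 − 374/2675)·5.803/374 = 0.0133467
deff = V_st / V_srs = 0.0104537/0.0133467 = 0.7832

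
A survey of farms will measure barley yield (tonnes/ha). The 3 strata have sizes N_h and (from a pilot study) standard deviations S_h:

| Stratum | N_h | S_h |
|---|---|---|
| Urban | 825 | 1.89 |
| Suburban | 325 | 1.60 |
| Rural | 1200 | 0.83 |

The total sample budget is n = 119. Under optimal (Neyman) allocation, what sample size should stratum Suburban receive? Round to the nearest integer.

20

Neyman allocation: n_h = n · N_h S_h / Σ N_i S_i, with n = 119.
  stratum Urban: N_h·S_h = 825·1.89 = 1559.25
  stratum Suburban: N_h·S_h = 325·1.60 = 520.00
  stratum Rural: N_h·S_h = 1200·0.83 = 996.00
Σ N_h S_h = 3075.25
n for stratum Suburban = 119·520.00/3075.25 = 20.122 → 20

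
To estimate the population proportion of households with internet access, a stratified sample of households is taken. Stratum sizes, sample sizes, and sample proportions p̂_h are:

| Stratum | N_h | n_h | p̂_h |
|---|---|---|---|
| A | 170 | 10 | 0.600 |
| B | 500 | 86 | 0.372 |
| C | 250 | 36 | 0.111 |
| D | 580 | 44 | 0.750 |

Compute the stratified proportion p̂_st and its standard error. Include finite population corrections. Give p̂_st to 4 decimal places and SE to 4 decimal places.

p̂_st ≈ 0.5005, SE ≈ 0.0353

N = 1500; stratum weights W_h = N_h/N.
p̂_st = Σ W_h p̂_h = (170·0.600 + 500·0.372 + 250·0.111 + 580·0.750)/1500 = 0.50050
V̂(p̂_st) = Σ W_h² (1 − n_h/N_h) p̂_h(1−p̂_h)/(n_h−1):
  stratum A: (170/1500)²·(1 − 10/170)·0.600·0.400/9 = 0.00032237
  stratum B: (500/1500)²·(1 − 86/500)·0.372·0.628/85 = 0.000252855
  stratum C: (250/1500)²·(1 − 36/250)·0.111·0.889/35 = 6.70391e-05
  stratum D: (580/1500)²·(1 − 44/580)·0.750·0.250/43 = 0.000602481
V̂(p̂_st) = 0.00124475; SE = √V̂ = 0.0352809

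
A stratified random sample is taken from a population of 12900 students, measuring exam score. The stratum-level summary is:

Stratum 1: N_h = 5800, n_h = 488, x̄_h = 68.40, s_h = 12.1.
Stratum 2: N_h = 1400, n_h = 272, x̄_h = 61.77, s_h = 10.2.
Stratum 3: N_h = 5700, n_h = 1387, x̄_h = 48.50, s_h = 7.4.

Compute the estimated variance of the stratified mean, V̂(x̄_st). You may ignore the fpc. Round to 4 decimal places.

V̂(x̄_st) ≈ 0.0729

V̂(x̄_st) = Σ W_h² s_h²/n_h, with W_h = N_h/N and N = 12900:
  stratum 1: (5800/12900)²·12.1²/488 = 0.0606495
  stratum 2: (1400/12900)²·10.2²/272 = 0.00450514
  stratum 3: (5700/12900)²·7.4²/1387 = 0.00770828
V̂(x̄_st) = 0.072863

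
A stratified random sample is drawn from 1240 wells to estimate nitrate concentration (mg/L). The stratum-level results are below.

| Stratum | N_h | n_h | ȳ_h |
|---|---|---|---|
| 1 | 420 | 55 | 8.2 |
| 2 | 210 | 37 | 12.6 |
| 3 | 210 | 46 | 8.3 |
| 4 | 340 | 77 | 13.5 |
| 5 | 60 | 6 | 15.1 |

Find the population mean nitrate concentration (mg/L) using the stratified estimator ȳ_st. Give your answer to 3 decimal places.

ȳ_st ≈ 10.749

N = Σ N_h = 1240. Stratum weights W_h = N_h/N.
ȳ_st = (420·8.2 + 210·12.6 + 210·8.3 + 340·13.5 + 60·15.1) / 1240 = 10.74919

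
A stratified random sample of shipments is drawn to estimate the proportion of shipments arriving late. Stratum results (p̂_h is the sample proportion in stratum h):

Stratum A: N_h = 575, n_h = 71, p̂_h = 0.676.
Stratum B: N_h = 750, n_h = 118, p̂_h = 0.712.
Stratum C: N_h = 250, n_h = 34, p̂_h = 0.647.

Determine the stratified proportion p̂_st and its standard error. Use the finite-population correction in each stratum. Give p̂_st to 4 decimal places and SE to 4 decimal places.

N = 1575; stratum weights W_h = N_h/N.
p̂_st = Σ W_h p̂_h = (575·0.676 + 750·0.712 + 250·0.647)/1575 = 0.68854
V̂(p̂_st) = Σ W_h² (1 − n_h/N_h) p̂_h(1−p̂_h)/(n_h−1):
  stratum A: (575/1575)²·(1 − 71/575)·0.676·0.324/70 = 0.000365537
  stratum B: (750/1575)²·(1 − 118/750)·0.712·0.288/117 = 0.000334891
  stratum C: (250/1575)²·(1 − 34/250)·0.647·0.353/33 = 0.00015066
V̂(p̂_st) = 0.000851088; SE = √V̂ = 0.0291734

p̂_st ≈ 0.6885, SE ≈ 0.0292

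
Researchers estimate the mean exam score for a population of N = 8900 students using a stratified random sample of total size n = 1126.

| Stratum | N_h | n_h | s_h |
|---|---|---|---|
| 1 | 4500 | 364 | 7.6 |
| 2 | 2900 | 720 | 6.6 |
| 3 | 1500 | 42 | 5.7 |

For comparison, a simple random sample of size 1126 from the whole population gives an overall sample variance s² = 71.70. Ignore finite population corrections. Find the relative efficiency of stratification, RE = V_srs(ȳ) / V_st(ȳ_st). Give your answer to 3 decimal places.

V̂(ȳ_st) = Σ W_h² s_h²/n_h, with W_h = N_h/N and N = 8900:
  stratum 1: (4500/8900)²·7.6²/364 = 0.0405668
  stratum 2: (2900/8900)²·6.6²/720 = 0.00642349
  stratum 3: (1500/8900)²·5.7²/42 = 0.0219737
V_st = 0.068964
V_srs = s²/n = 71.70/1126 = 0.0636767
Relative efficiency = V_srs / V_st = 0.0636767/0.068964 = 0.9233

RE ≈ 0.923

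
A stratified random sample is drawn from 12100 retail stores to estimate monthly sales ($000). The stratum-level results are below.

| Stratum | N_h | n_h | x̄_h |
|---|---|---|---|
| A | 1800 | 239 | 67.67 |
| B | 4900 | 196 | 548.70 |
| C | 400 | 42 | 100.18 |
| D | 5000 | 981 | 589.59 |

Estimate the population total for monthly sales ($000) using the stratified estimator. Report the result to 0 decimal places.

τ̂_st = Σ N_h x̄_h = 1800·67.67 + 4900·548.70 + 400·100.18 + 5000·589.59 = 5798458

τ̂_st ≈ 5798458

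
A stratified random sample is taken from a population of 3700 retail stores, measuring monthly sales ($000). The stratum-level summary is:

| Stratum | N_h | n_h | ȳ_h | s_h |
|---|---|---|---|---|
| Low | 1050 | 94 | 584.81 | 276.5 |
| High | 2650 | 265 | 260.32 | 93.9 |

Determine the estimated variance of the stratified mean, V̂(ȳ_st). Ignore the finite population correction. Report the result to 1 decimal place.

V̂(ȳ_st) = Σ W_h² s_h²/n_h, with W_h = N_h/N and N = 3700:
  stratum Low: (1050/3700)²·276.5²/94 = 65.4994
  stratum High: (2650/3700)²·93.9²/265 = 17.0676
V̂(ȳ_st) = 82.5671

V̂(ȳ_st) ≈ 82.6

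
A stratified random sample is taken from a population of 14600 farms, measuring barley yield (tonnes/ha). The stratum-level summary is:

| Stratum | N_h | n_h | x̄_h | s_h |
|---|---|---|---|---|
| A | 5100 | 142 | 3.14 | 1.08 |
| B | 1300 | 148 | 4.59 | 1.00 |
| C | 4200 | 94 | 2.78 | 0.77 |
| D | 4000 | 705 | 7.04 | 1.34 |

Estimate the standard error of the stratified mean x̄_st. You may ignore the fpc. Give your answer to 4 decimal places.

V̂(x̄_st) = Σ W_h² s_h²/n_h, with W_h = N_h/N and N = 14600:
  stratum A: (5100/14600)²·1.08²/142 = 0.00100229
  stratum B: (1300/14600)²·1.00²/148 = 5.35697e-05
  stratum C: (4200/14600)²·0.77²/94 = 0.000521971
  stratum D: (4000/14600)²·1.34²/705 = 0.000191177
V̂(x̄_st) = 0.00176901
SE(x̄_st) = √0.00176901 = 0.0420596

SE(x̄_st) ≈ 0.0421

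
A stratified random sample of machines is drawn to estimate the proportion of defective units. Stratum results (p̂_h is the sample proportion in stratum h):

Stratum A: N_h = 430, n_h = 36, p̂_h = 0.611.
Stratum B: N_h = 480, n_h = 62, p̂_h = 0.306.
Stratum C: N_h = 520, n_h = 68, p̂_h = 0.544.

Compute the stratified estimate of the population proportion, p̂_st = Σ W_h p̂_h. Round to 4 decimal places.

N = 1430; stratum weights W_h = N_h/N.
p̂_st = Σ W_h p̂_h = (430·0.611 + 480·0.306 + 520·0.544)/1430 = 0.48426

p̂_st ≈ 0.4843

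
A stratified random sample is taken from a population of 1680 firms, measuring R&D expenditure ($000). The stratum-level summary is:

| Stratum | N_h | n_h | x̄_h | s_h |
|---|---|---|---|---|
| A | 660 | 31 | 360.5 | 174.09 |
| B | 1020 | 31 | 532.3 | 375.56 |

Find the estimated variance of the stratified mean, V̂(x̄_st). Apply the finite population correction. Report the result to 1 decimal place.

V̂(x̄_st) ≈ 1770.0

V̂(x̄_st) = Σ W_h² (1 − n_h/N_h) s_h²/n_h, with W_h = N_h/N and N = 1680:
  stratum A: (660/1680)²·(1 − 31/660)·174.09²/31 = 143.801
  stratum B: (1020/1680)²·(1 − 31/1020)·375.56²/31 = 1626.2
V̂(x̄_st) = 1770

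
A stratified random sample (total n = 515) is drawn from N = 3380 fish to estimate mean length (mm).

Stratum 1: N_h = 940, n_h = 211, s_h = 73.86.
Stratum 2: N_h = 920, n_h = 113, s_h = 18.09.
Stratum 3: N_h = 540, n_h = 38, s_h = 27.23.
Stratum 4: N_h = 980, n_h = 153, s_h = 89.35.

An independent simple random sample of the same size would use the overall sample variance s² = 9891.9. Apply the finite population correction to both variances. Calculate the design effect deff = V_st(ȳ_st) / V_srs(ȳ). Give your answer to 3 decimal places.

deff ≈ 0.363

V̂(ȳ_st) = Σ W_h² (1 − n_h/N_h) s_h²/n_h, with W_h = N_h/N and N = 3380:
  stratum 1: (940/3380)²·(1 − 211/940)·73.86²/211 = 1.55081
  stratum 2: (920/3380)²·(1 − 113/920)·18.09²/113 = 0.188203
  stratum 3: (540/3380)²·(1 − 38/540)·27.23²/38 = 0.462994
  stratum 4: (980/3380)²·(1 − 153/980)·89.35²/153 = 3.70165
V_st = 5.90366
V_srs = (1 − 515/3380)·9891.9/515 = 16.281
deff = V_st / V_srs = 5.90366/16.281 = 0.3626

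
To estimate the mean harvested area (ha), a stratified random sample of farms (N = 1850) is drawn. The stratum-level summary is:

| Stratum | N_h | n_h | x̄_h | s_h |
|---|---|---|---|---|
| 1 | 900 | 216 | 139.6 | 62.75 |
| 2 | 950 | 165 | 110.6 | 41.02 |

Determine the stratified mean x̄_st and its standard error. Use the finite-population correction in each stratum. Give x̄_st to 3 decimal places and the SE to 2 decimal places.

x̄_st = Σ W_h x̄_h = (900·139.6 + 950·110.6)/1850 = 124.70811
V̂(x̄_st) = Σ W_h² (1 − n_h/N_h) s_h²/n_h, with W_h = N_h/N and N = 1850:
  stratum 1: (900/1850)²·(1 − 216/900)·62.75²/216 = 3.27891
  stratum 2: (950/1850)²·(1 − 165/950)·41.02²/165 = 2.22207
V̂(x̄_st) = 5.50097
SE(x̄_st) = √5.50097 = 2.34542

x̄_st ≈ 124.708, SE ≈ 2.35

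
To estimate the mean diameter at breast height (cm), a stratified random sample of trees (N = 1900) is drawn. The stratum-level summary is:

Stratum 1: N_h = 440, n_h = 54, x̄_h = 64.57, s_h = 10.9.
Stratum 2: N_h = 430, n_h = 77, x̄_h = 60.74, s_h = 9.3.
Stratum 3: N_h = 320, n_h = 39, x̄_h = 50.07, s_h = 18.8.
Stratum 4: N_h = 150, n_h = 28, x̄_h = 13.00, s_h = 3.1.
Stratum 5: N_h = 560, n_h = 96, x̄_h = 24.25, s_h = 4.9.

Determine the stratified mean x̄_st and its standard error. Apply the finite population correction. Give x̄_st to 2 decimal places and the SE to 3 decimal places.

x̄_st ≈ 45.31, SE ≈ 0.629

x̄_st = Σ W_h x̄_h = (440·64.57 + 430·60.74 + 320·50.07 + 150·13.00 + 560·24.25)/1900 = 45.30600
V̂(x̄_st) = Σ W_h² (1 − n_h/N_h) s_h²/n_h, with W_h = N_h/N and N = 1900:
  stratum 1: (440/1900)²·(1 − 54/440)·10.9²/54 = 0.103512
  stratum 2: (430/1900)²·(1 − 77/430)·9.3²/77 = 0.0472293
  stratum 3: (320/1900)²·(1 − 39/320)·18.8²/39 = 0.225736
  stratum 4: (150/1900)²·(1 − 28/150)·3.1²/28 = 0.00173984
  stratum 5: (560/1900)²·(1 − 96/560)·4.9²/96 = 0.018002
V̂(x̄_st) = 0.396219
SE(x̄_st) = √0.396219 = 0.629459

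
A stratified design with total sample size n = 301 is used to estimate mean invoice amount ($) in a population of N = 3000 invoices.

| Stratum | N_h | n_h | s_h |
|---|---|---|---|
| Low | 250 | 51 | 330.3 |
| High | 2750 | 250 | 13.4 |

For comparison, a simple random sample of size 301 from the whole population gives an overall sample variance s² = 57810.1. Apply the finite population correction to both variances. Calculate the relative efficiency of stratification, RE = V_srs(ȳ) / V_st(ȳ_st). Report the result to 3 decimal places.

RE ≈ 13.964

V̂(ȳ_st) = Σ W_h² (1 − n_h/N_h) s_h²/n_h, with W_h = N_h/N and N = 3000:
  stratum Low: (250/3000)²·(1 − 51/250)·330.3²/51 = 11.8249
  stratum High: (2750/3000)²·(1 − 250/2750)·13.4²/250 = 0.548656
V_st = 12.3736
V_srs = (1 − 301/3000)·57810.1/301 = 172.79
Relative efficiency = V_srs / V_st = 172.79/12.3736 = 13.9645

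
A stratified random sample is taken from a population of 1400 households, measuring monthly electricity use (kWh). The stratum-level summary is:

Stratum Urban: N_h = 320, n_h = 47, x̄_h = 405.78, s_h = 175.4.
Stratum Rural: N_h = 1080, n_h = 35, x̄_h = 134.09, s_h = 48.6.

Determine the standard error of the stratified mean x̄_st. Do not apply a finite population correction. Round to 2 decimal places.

SE(x̄_st) ≈ 8.62

V̂(x̄_st) = Σ W_h² s_h²/n_h, with W_h = N_h/N and N = 1400:
  stratum Urban: (320/1400)²·175.4²/47 = 34.1984
  stratum Rural: (1080/1400)²·48.6²/35 = 40.1602
V̂(x̄_st) = 74.3586
SE(x̄_st) = √74.3586 = 8.62314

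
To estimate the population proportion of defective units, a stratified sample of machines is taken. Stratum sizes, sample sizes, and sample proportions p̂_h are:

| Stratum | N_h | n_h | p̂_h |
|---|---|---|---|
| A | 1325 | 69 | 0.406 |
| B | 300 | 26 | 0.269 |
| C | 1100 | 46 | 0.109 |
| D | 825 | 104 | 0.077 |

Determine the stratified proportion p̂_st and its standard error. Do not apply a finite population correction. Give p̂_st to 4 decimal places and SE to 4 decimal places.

N = 3550; stratum weights W_h = N_h/N.
p̂_st = Σ W_h p̂_h = (1325·0.406 + 300·0.269 + 1100·0.109 + 825·0.077)/3550 = 0.22594
V̂(p̂_st) = Σ W_h² p̂_h(1−p̂_h)/(n_h−1):
  stratum A: (1325/3550)²·0.406·0.594/68 = 0.000494059
  stratum B: (300/3550)²·0.269·0.731/25 = 5.61714e-05
  stratum C: (1100/3550)²·0.109·0.891/45 = 0.000207215
  stratum D: (825/3550)²·0.077·0.923/103 = 3.72655e-05
V̂(p̂_st) = 0.00079471; SE = √V̂ = 0.0281906

p̂_st ≈ 0.2259, SE ≈ 0.0282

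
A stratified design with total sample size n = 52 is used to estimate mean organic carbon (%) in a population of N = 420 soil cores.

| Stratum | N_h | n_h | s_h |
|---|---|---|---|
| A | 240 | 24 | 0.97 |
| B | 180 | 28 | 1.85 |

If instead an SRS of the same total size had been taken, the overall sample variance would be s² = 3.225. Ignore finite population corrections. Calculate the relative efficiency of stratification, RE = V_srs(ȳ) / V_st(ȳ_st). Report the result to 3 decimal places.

V̂(ȳ_st) = Σ W_h² s_h²/n_h, with W_h = N_h/N and N = 420:
  stratum A: (240/420)²·0.97²/24 = 0.0128014
  stratum B: (180/420)²·1.85²/28 = 0.0224508
V_st = 0.0352522
V_srs = s²/n = 3.225/52 = 0.0620192
Relative efficiency = V_srs / V_st = 0.0620192/0.0352522 = 1.7593

RE ≈ 1.759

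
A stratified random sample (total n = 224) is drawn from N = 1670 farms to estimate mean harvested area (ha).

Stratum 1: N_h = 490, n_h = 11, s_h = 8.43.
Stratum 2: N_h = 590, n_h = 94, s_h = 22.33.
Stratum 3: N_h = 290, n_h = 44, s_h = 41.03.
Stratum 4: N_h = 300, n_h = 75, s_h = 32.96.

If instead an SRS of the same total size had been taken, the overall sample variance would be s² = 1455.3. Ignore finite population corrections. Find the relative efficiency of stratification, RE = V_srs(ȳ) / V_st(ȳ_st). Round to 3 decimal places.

RE ≈ 2.288

V̂(ȳ_st) = Σ W_h² s_h²/n_h, with W_h = N_h/N and N = 1670:
  stratum 1: (490/1670)²·8.43²/11 = 0.556188
  stratum 2: (590/1670)²·22.33²/94 = 0.662096
  stratum 3: (290/1670)²·41.03²/44 = 1.15375
  stratum 4: (300/1670)²·32.96²/75 = 0.467437
V_st = 2.83947
V_srs = s²/n = 1455.3/224 = 6.49688
Relative efficiency = V_srs / V_st = 6.49688/2.83947 = 2.2881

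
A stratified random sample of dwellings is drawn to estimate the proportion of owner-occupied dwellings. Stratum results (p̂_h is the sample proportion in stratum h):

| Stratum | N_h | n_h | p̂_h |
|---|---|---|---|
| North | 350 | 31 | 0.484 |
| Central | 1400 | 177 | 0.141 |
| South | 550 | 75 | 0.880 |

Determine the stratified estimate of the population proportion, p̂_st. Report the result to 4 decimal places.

p̂_st ≈ 0.3699

N = 2300; stratum weights W_h = N_h/N.
p̂_st = Σ W_h p̂_h = (350·0.484 + 1400·0.141 + 550·0.880)/2300 = 0.36991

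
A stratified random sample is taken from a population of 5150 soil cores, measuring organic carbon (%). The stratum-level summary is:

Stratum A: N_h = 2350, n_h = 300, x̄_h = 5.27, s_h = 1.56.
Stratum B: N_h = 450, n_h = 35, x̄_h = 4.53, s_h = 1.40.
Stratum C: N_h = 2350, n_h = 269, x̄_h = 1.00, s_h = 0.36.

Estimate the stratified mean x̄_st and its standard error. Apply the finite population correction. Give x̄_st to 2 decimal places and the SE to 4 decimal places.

x̄_st ≈ 3.26, SE ≈ 0.0442

x̄_st = Σ W_h x̄_h = (2350·5.27 + 450·4.53 + 2350·1.00)/5150 = 3.25689
V̂(x̄_st) = Σ W_h² (1 − n_h/N_h) s_h²/n_h, with W_h = N_h/N and N = 5150:
  stratum A: (2350/5150)²·(1 − 300/2350)·1.56²/300 = 0.00147345
  stratum B: (450/5150)²·(1 − 35/450)·1.40²/35 = 0.000394307
  stratum C: (2350/5150)²·(1 − 269/2350)·0.36²/269 = 8.88338e-05
V̂(x̄_st) = 0.00195659
SE(x̄_st) = √0.00195659 = 0.0442334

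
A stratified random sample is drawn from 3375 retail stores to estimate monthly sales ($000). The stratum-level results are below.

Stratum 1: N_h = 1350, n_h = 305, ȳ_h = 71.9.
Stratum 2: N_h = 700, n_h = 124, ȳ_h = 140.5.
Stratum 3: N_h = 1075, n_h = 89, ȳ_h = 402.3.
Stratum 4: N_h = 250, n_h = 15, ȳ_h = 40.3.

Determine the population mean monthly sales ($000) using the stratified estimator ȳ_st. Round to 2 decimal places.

N = Σ N_h = 3375. Stratum weights W_h = N_h/N.
ȳ_st = (1350·71.9 + 700·140.5 + 1075·402.3 + 250·40.3) / 3375 = 189.0259

ȳ_st ≈ 189.03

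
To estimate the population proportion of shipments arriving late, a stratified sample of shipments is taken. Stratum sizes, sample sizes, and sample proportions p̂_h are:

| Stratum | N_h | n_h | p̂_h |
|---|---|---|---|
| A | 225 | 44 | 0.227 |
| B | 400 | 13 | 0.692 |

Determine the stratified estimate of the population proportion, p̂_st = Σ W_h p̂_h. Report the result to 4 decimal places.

p̂_st ≈ 0.5246

N = 625; stratum weights W_h = N_h/N.
p̂_st = Σ W_h p̂_h = (225·0.227 + 400·0.692)/625 = 0.52460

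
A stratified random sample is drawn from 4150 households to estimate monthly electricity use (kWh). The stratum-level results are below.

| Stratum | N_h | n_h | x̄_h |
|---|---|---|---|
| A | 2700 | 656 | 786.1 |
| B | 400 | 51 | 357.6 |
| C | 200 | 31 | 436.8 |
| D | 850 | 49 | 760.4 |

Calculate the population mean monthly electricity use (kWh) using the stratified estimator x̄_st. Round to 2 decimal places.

x̄_st ≈ 722.70

N = Σ N_h = 4150. Stratum weights W_h = N_h/N.
x̄_st = (2700·786.1 + 400·357.6 + 200·436.8 + 850·760.4) / 4150 = 722.7012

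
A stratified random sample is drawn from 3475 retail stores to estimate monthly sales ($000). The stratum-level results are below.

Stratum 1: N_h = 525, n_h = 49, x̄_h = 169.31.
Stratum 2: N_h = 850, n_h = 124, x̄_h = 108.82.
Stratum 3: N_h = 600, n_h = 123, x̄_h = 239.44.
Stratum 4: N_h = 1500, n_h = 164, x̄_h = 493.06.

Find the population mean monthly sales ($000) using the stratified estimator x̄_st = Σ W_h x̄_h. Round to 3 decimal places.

N = Σ N_h = 3475. Stratum weights W_h = N_h/N.
x̄_st = (525·169.31 + 850·108.82 + 600·239.44 + 1500·493.06) / 3475 = 306.37086

x̄_st ≈ 306.371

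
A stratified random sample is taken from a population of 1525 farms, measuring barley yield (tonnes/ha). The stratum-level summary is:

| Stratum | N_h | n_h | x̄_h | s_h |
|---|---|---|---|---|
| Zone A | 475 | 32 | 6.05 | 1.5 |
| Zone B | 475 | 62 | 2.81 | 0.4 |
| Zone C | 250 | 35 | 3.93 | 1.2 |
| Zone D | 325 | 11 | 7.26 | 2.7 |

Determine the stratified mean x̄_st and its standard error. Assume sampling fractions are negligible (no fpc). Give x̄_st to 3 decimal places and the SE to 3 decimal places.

x̄_st = Σ W_h x̄_h = (475·6.05 + 475·2.81 + 250·3.93 + 325·7.26)/1525 = 4.95115
V̂(x̄_st) = Σ W_h² s_h²/n_h, with W_h = N_h/N and N = 1525:
  stratum Zone A: (475/1525)²·1.5²/32 = 0.0068215
  stratum Zone B: (475/1525)²·0.4²/62 = 0.000250366
  stratum Zone C: (250/1525)²·1.2²/35 = 0.00110569
  stratum Zone D: (325/1525)²·2.7²/11 = 0.0300997
V̂(x̄_st) = 0.0382772
SE(x̄_st) = √0.0382772 = 0.195646

x̄_st ≈ 4.951, SE ≈ 0.196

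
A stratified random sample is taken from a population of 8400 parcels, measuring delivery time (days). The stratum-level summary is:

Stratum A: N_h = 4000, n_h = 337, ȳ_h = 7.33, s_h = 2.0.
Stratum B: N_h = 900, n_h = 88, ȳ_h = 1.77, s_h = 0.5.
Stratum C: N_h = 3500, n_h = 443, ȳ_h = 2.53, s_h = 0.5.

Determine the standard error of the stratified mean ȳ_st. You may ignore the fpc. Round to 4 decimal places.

V̂(ȳ_st) = Σ W_h² s_h²/n_h, with W_h = N_h/N and N = 8400:
  stratum A: (4000/8400)²·2.0²/337 = 0.00269148
  stratum B: (900/8400)²·0.5²/88 = 3.26125e-05
  stratum C: (3500/8400)²·0.5²/443 = 9.79747e-05
V̂(ȳ_st) = 0.00282207
SE(ȳ_st) = √0.00282207 = 0.0531232

SE(ȳ_st) ≈ 0.0531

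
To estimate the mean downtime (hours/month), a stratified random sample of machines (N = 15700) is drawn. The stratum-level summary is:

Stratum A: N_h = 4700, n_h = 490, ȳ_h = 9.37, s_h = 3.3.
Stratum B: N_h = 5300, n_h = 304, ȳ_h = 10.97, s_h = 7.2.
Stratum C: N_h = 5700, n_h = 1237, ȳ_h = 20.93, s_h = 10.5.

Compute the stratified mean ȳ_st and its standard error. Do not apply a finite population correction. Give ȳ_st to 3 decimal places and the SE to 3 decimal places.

ȳ_st = Σ W_h ȳ_h = (4700·9.37 + 5300·10.97 + 5700·20.93)/15700 = 14.10707
V̂(ȳ_st) = Σ W_h² s_h²/n_h, with W_h = N_h/N and N = 15700:
  stratum A: (4700/15700)²·3.3²/490 = 0.00199172
  stratum B: (5300/15700)²·7.2²/304 = 0.0194332
  stratum C: (5700/15700)²·10.5²/1237 = 0.0117479
V̂(ȳ_st) = 0.0331728
SE(ȳ_st) = √0.0331728 = 0.182134

ȳ_st ≈ 14.107, SE ≈ 0.182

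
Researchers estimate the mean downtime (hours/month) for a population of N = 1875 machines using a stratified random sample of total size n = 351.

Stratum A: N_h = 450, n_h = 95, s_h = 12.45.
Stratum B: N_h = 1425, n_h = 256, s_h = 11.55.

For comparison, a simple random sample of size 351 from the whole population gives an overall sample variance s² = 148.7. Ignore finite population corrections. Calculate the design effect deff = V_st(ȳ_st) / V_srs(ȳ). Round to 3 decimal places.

deff ≈ 0.932

V̂(ȳ_st) = Σ W_h² s_h²/n_h, with W_h = N_h/N and N = 1875:
  stratum A: (450/1875)²·12.45²/95 = 0.0939805
  stratum B: (1425/1875)²·11.55²/256 = 0.300989
V_st = 0.39497
V_srs = s²/n = 148.7/351 = 0.423647
deff = V_st / V_srs = 0.39497/0.423647 = 0.9323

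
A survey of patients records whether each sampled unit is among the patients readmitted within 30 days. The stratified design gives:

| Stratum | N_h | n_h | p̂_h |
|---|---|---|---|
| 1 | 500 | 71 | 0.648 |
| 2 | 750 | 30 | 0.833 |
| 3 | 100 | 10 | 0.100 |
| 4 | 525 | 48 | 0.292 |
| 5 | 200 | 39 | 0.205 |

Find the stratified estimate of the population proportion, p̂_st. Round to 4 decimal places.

N = 2075; stratum weights W_h = N_h/N.
p̂_st = Σ W_h p̂_h = (500·0.648 + 750·0.833 + 100·0.100 + 525·0.292 + 200·0.205)/2075 = 0.55569

p̂_st ≈ 0.5557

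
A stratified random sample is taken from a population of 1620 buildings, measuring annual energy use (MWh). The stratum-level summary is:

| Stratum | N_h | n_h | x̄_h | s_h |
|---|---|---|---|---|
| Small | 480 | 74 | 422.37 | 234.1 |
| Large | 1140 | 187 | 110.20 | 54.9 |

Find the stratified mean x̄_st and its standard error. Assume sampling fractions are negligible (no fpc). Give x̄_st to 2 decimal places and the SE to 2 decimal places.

x̄_st = Σ W_h x̄_h = (480·422.37 + 1140·110.20)/1620 = 202.69481
V̂(x̄_st) = Σ W_h² s_h²/n_h, with W_h = N_h/N and N = 1620:
  stratum Small: (480/1620)²·234.1²/74 = 65.0165
  stratum Large: (1140/1620)²·54.9²/187 = 7.98147
V̂(x̄_st) = 72.998
SE(x̄_st) = √72.998 = 8.54388

x̄_st ≈ 202.69, SE ≈ 8.54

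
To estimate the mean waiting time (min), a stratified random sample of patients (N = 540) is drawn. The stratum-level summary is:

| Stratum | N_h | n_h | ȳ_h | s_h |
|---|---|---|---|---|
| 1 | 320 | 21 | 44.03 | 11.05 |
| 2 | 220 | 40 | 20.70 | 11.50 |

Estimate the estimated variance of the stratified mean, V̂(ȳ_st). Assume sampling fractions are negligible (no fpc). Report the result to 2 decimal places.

V̂(ȳ_st) ≈ 2.59

V̂(ȳ_st) = Σ W_h² s_h²/n_h, with W_h = N_h/N and N = 540:
  stratum 1: (320/540)²·11.05²/21 = 2.04182
  stratum 2: (220/540)²·11.50²/40 = 0.548774
V̂(ȳ_st) = 2.5906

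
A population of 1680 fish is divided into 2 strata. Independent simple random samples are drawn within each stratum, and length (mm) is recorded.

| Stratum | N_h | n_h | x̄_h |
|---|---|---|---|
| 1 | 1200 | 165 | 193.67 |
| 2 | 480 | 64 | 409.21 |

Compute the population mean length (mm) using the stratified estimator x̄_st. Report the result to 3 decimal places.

N = Σ N_h = 1680. Stratum weights W_h = N_h/N.
x̄_st = (1200·193.67 + 480·409.21) / 1680 = 255.25286

x̄_st ≈ 255.253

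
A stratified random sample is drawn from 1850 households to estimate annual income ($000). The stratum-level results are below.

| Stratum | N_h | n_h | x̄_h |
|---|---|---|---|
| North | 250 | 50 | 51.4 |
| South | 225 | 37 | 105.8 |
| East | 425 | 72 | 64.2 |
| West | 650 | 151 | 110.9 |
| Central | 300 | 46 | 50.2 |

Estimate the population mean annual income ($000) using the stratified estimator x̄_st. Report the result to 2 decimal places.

N = Σ N_h = 1850. Stratum weights W_h = N_h/N.
x̄_st = (250·51.4 + 225·105.8 + 425·64.2 + 650·110.9 + 300·50.2) / 1850 = 81.6676

x̄_st ≈ 81.67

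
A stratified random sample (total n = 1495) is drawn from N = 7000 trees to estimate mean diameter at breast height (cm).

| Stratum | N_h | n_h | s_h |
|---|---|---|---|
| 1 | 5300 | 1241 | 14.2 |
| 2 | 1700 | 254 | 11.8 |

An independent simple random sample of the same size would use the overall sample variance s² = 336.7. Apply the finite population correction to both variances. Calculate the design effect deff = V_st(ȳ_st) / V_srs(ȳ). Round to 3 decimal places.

deff ≈ 0.558

V̂(ȳ_st) = Σ W_h² (1 − n_h/N_h) s_h²/n_h, with W_h = N_h/N and N = 7000:
  stratum 1: (5300/7000)²·(1 − 1241/5300)·14.2²/1241 = 0.0713352
  stratum 2: (1700/7000)²·(1 − 254/1700)·11.8²/254 = 0.0275012
V_st = 0.0988364
V_srs = (1 − 1495/7000)·336.7/1495 = 0.177117
deff = V_st / V_srs = 0.0988364/0.177117 = 0.5580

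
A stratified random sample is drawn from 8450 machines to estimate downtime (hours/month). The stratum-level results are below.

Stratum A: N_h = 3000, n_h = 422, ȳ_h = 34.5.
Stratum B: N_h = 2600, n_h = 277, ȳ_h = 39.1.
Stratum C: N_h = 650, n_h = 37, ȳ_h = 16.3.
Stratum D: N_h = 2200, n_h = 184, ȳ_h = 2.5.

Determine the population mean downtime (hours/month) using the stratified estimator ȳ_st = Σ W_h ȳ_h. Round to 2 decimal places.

ȳ_st ≈ 26.18

N = Σ N_h = 8450. Stratum weights W_h = N_h/N.
ȳ_st = (3000·34.5 + 2600·39.1 + 650·16.3 + 2200·2.5) / 8450 = 26.1840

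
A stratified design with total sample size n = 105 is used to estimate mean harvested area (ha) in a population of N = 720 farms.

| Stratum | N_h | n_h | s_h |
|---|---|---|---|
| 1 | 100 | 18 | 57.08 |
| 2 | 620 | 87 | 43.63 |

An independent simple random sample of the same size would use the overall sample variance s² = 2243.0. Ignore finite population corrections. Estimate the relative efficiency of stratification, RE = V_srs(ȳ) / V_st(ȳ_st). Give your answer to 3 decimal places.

V̂(ȳ_st) = Σ W_h² s_h²/n_h, with W_h = N_h/N and N = 720:
  stratum 1: (100/720)²·57.08²/18 = 3.49165
  stratum 2: (620/720)²·43.63²/87 = 16.2244
V_st = 19.7161
V_srs = s²/n = 2243.0/105 = 21.3619
Relative efficiency = V_srs / V_st = 21.3619/19.7161 = 1.0835

RE ≈ 1.083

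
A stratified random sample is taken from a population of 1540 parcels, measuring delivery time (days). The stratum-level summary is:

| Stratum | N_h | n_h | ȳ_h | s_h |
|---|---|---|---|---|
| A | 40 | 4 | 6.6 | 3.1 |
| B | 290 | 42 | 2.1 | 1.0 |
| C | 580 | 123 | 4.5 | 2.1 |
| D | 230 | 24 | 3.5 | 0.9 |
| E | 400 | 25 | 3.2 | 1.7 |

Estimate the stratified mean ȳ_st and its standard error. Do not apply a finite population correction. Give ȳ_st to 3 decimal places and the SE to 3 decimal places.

ȳ_st ≈ 3.616, SE ≈ 0.127

ȳ_st = Σ W_h ȳ_h = (40·6.6 + 290·2.1 + 580·4.5 + 230·3.5 + 400·3.2)/1540 = 3.61558
V̂(ȳ_st) = Σ W_h² s_h²/n_h, with W_h = N_h/N and N = 1540:
  stratum A: (40/1540)²·3.1²/4 = 0.00162085
  stratum B: (290/1540)²·1.0²/42 = 0.000844316
  stratum C: (580/1540)²·2.1²/123 = 0.00508567
  stratum D: (230/1540)²·0.9²/24 = 0.000752815
  stratum E: (400/1540)²·1.7²/25 = 0.00779895
V̂(ȳ_st) = 0.0161026
SE(ȳ_st) = √0.0161026 = 0.126896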